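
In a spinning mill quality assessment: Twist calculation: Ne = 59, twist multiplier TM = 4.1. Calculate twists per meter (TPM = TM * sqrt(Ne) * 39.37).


Formula: TPM = TM * sqrt(Ne) * 39.37
Step 1: sqrt(Ne) = sqrt(59) = 7.6811
Step 2: TM * sqrt(Ne) = 4.1 * 7.6811 = 31.4925
Step 3: TPM = 31.4925 * 39.37 = 1240 twists/m

1240 twists/m


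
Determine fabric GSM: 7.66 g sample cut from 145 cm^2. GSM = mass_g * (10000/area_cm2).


Formula: GSM = mass_g / area_m2
Step 1: Convert area: 145 cm^2 = 145 / 10000 = 0.0145 m^2
Step 2: GSM = 7.66 g / 0.0145 m^2 = 528.3 g/m^2

528.3 g/m^2


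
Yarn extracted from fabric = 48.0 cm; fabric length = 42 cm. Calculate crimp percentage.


Formula: Crimp% = ((L_yarn - L_fabric) / L_fabric) * 100
Step 1: Extension = 48.0 - 42 = 6.0 cm
Step 2: Crimp% = (6.0 / 42) * 100
Step 3: Crimp% = 0.142857 * 100 = 14.2857% ≈ 14.3%

14.3%


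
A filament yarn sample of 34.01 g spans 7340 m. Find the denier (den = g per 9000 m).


Formula: den = (mass_g / length_m) * 9000
Substituting: den = (34.01 / 7340) * 9000
Intermediate: 34.01 / 7340 = 0.00463351 g/m
den = 0.00463351 * 9000 = 41.7 denier

41.7 denier


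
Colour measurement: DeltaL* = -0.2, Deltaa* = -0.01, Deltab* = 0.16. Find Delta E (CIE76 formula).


Formula: Delta E = sqrt(dL*^2 + da*^2 + db*^2)
Step 1: dL*^2 = (-0.2)^2 = 0.04
Step 2: da*^2 = (-0.01)^2 = 0.0001
Step 3: db*^2 = 0.16^2 = 0.0256
Step 4: Sum = 0.04 + 0.0001 + 0.0256 = 0.0657
Step 5: Delta E = sqrt(0.0657) = 0.26

0.26 Delta E


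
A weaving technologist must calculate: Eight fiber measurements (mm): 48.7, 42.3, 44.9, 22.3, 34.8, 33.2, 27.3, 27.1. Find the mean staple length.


Formula: Mean = sum of lengths / count
Sum = 48.7 + 42.3 + 44.9 + 22.3 + 34.8 + 33.2 + 27.3 + 27.1
Sum = 280.6 mm
Mean = 280.6 / 8 = 35.08 mm

35.08 mm


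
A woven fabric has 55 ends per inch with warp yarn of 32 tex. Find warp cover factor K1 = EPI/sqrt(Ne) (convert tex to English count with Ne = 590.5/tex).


Formula: K1 = EPI / sqrt(Ne), with Ne = 590.5 / tex_warp
Step 1: Ne = 590.5 / 32 = 18.453
Step 2: sqrt(Ne) = sqrt(18.453) = 4.2957
Step 3: K1 = 55 / 4.2957 = 12.8

12.8


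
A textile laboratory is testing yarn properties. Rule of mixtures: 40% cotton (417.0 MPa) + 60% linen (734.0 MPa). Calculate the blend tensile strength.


Formula: Blend property = (fraction_A * property_A) + (fraction_B * property_B)
Step 1: Contribution A = 40/100 * 417.0 MPa = 166.8 MPa
Step 2: Contribution B = 60/100 * 734.0 MPa = 440.4 MPa
Step 3: Blend tensile strength = 166.8 + 440.4 = 607.2 MPa

607.2 MPa


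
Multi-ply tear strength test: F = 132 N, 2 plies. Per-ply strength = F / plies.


Formula: Per-ply strength = Total force / Number of plies
Per-ply = 132 N / 2
Per-ply = 66 N

66 N


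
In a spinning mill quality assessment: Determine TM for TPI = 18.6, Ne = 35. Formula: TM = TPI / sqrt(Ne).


Formula: TM = TPI / sqrt(Ne)
Step 1: sqrt(Ne) = sqrt(35) = 5.9161
Step 2: TM = 18.6 / 5.9161 = 3.14

3.14 TM


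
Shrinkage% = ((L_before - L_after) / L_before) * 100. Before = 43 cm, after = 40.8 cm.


Formula: Shrinkage% = ((L_before - L_after) / L_before) * 100
Step 1: Shrinkage = 43 - 40.8 = 2.2 cm
Step 2: Shrinkage% = (2.2 / 43) * 100
Step 3: Shrinkage% = 0.051163 * 100 = 5.1163% ≈ 5.1%

5.1%


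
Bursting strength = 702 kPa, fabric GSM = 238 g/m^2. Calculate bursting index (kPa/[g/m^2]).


Formula: Bursting Index = Bursting Strength / Fabric GSM
BI = 702 kPa / 238 g/m^2
BI = 2.950 kPa/(g/m^2)

2.950 kPa/(g/m^2)


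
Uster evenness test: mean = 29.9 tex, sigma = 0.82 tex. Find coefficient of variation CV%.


Formula: CV% = (standard deviation / mean) * 100
Step 1: Ratio = 0.82 / 29.9 = 0.027425
Step 2: CV% = 0.027425 * 100 = 2.7425% ≈ 2.7%

2.7%


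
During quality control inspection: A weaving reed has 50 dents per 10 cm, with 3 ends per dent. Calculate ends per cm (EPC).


Formula: EPC = (dents per 10 cm * ends per dent) / 10
Step 1: Total ends per 10 cm = 50 * 3 = 150
Step 2: EPC = 150 / 10 = 15.0 ends/cm

15.0 ends/cm


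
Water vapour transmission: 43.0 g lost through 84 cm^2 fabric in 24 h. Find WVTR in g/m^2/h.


Formula: WVTR = mass_loss / (area * time)
Step 1: Convert area: 84 cm^2 = 0.0084 m^2
Step 2: WVTR = 43.0 g / (0.0084 m^2 * 24 h)
Step 3: WVTR = 43.0 / 0.2016 = 213.3 g/m^2/h

213.3 g/m^2/h


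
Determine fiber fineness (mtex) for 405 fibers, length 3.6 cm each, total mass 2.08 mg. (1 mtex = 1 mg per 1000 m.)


Formula: fineness (mtex) = mass (mg) / total length (km) = (mass_mg / total_length_m) * 1000
Step 1: Convert fiber length: 3.6 cm = 0.036 m
Step 2: Total fiber length = 405 * 0.036 = 14.58 m
Step 3: Linear density = 2.08 mg / 14.58 m = 0.1427 mg/m
Step 4: fineness = 0.1427 * 1000 = 142.7 mtex

142.7 mtex


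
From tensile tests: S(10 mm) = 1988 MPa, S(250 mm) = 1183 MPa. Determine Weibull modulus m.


Formula: m = ln(L1/L2) / ln(S2/S1)
Step 1: ln(L1/L2) = ln(10/250) = -3.21888
Step 2: S2/S1 = 1183/1988 = 0.59507
Step 3: ln(S2/S1) = ln(0.59507) = -0.51908
Step 4: m = -3.21888 / -0.51908 = 6.20

6.20 (Weibull m)


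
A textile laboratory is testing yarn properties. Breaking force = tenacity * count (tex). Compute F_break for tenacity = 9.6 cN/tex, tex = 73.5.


Formula: Breaking force = Tenacity * Linear density
F = 9.6 cN/tex * 73.5 tex
F = 705.60 cN

705.60 cN


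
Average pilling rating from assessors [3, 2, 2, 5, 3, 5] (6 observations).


Formula: Mean = sum / count
Sum = 3 + 2 + 2 + 5 + 3 + 5 = 20
Mean = 20 / 6 = 3.3

3.3


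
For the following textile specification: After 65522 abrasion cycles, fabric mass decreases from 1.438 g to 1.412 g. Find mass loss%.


Formula: Mass loss% = ((m_before - m_after) / m_before) * 100
Step 1: Mass loss = 1.438 - 1.412 = 0.026 g
Step 2: Ratio = 0.026 / 1.438 = 0.0180807
Step 3: Mass loss% = 0.0180807 * 100 = 1.80807% ≈ 1.81%

1.81%


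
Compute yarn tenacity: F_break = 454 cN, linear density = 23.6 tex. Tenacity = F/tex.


Formula: Tenacity = Breaking force / Linear density
Tenacity = 454 cN / 23.6 tex
Tenacity = 19.24 cN/tex

19.24 cN/tex


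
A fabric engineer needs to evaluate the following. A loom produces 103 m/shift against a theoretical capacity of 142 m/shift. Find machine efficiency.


Formula: Efficiency% = (Actual output / Theoretical output) * 100
Efficiency% = (103 / 142) * 100
Efficiency% = 0.725352 * 100 = 72.5352% ≈ 72.5%

72.5%


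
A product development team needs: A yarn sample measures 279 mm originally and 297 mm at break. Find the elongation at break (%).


Formula: Elongation (%) = ((L_break - L0) / L0) * 100
Step 1: Extension = 297 - 279 = 18 mm
Step 2: Elongation = (18 / 279) * 100
Step 3: Elongation = 0.064516 * 100 = 6.4516% ≈ 6.5%

6.5%


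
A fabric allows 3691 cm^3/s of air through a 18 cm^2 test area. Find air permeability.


Formula: Air Permeability = Airflow / Test Area
AP = 3691 cm^3/s / 18 cm^2
AP = 205.1 cm^3/s/cm^2

205.1 cm^3/s/cm^2


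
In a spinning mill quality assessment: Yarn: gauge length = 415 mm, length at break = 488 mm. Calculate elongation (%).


Formula: Elongation (%) = ((L_break - L0) / L0) * 100
Step 1: Extension = 488 - 415 = 73 mm
Step 2: Elongation = (73 / 415) * 100
Step 3: Elongation = 0.175904 * 100 = 17.5904% ≈ 17.6%

17.6%


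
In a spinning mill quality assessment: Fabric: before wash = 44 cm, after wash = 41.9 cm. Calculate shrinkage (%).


Formula: Shrinkage% = ((L_before - L_after) / L_before) * 100
Step 1: Shrinkage = 44 - 41.9 = 2.1 cm
Step 2: Shrinkage% = (2.1 / 44) * 100
Step 3: Shrinkage% = 0.047727 * 100 = 4.7727% ≈ 4.8%

4.8%


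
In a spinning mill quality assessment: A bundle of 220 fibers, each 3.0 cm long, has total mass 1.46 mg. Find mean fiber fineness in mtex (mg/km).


Formula: fineness (mtex) = mass (mg) / total length (km) = (mass_mg / total_length_m) * 1000
Step 1: Convert fiber length: 3.0 cm = 0.03 m
Step 2: Total fiber length = 220 * 0.03 = 6.6 m
Step 3: Linear density = 1.46 mg / 6.6 m = 0.2212 mg/m
Step 4: fineness = 0.2212 * 1000 = 221.2 mtex

221.2 mtex


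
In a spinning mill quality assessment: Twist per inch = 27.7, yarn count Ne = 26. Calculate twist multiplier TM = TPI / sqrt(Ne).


Formula: TM = TPI / sqrt(Ne)
Step 1: sqrt(Ne) = sqrt(26) = 5.099
Step 2: TM = 27.7 / 5.099 = 5.43

5.43 TM


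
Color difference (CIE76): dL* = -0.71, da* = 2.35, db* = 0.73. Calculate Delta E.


Formula: Delta E = sqrt(dL*^2 + da*^2 + db*^2)
Step 1: dL*^2 = (-0.71)^2 = 0.5041
Step 2: da*^2 = 2.35^2 = 5.5225
Step 3: db*^2 = 0.73^2 = 0.5329
Step 4: Sum = 0.5041 + 5.5225 + 0.5329 = 6.5595
Step 5: Delta E = sqrt(6.5595) = 2.56

2.56 Delta E


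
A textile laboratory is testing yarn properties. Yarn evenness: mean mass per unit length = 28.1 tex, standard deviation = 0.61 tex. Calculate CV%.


Formula: CV% = (standard deviation / mean) * 100
Step 1: Ratio = 0.61 / 28.1 = 0.021708
Step 2: CV% = 0.021708 * 100 = 2.1708% ≈ 2.2%

2.2%


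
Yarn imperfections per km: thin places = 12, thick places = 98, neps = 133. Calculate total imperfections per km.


Formula: Total = thin places + thick places + neps
Total = 12 + 98 + 133
Total = 243 imperfections/km

243 imperfections/km


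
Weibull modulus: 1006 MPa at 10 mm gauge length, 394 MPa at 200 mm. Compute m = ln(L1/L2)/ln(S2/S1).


Formula: m = ln(L1/L2) / ln(S2/S1)
Step 1: ln(L1/L2) = ln(10/200) = -2.99573
Step 2: S2/S1 = 394/1006 = 0.39165
Step 3: ln(S2/S1) = ln(0.39165) = -0.93739
Step 4: m = -2.99573 / -0.93739 = 3.20

3.20 (Weibull m)


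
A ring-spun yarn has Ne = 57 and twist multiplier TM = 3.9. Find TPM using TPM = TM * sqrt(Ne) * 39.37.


Formula: TPM = TM * sqrt(Ne) * 39.37
Step 1: sqrt(Ne) = sqrt(57) = 7.5498
Step 2: TM * sqrt(Ne) = 3.9 * 7.5498 = 29.4442
Step 3: TPM = 29.4442 * 39.37 = 1159 twists/m

1159 twists/m


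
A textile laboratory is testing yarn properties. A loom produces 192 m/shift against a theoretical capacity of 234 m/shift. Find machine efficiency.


Formula: Efficiency% = (Actual output / Theoretical output) * 100
Efficiency% = (192 / 234) * 100
Efficiency% = 0.820513 * 100 = 82.0513% ≈ 82.1%

82.1%


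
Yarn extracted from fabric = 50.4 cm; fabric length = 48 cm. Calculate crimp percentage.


Formula: Crimp% = ((L_yarn - L_fabric) / L_fabric) * 100
Step 1: Extension = 50.4 - 48 = 2.4 cm
Step 2: Crimp% = (2.4 / 48) * 100
Step 3: Crimp% = 0.05 * 100 = 5.0%

5.0%


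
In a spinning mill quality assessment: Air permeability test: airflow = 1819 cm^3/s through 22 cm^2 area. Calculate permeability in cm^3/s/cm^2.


Formula: Air Permeability = Airflow / Test Area
AP = 1819 cm^3/s / 22 cm^2
AP = 82.7 cm^3/s/cm^2

82.7 cm^3/s/cm^2


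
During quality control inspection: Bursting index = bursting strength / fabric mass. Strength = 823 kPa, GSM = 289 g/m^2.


Formula: Bursting Index = Bursting Strength / Fabric GSM
BI = 823 kPa / 289 g/m^2
BI = 2.848 kPa/(g/m^2)

2.848 kPa/(g/m^2)


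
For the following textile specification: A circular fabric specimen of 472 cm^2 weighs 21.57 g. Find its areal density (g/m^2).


Formula: GSM = mass_g / area_m2
Step 1: Convert area: 472 cm^2 = 472 / 10000 = 0.0472 m^2
Step 2: GSM = 21.57 g / 0.0472 m^2 = 457.0 g/m^2

457.0 g/m^2


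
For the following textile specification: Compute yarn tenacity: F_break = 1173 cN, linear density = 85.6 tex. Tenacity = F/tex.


Formula: Tenacity = Breaking force / Linear density
Tenacity = 1173 cN / 85.6 tex
Tenacity = 13.70 cN/tex

13.70 cN/tex


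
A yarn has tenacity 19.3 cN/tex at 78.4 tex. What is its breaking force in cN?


Formula: Breaking force = Tenacity * Linear density
F = 19.3 cN/tex * 78.4 tex
F = 1513.12 cN

1513.12 cN


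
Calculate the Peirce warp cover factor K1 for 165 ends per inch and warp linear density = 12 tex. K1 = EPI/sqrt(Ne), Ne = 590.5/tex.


Formula: K1 = EPI / sqrt(Ne), with Ne = 590.5 / tex_warp
Step 1: Ne = 590.5 / 12 = 49.208
Step 2: sqrt(Ne) = sqrt(49.208) = 7.0148
Step 3: K1 = 165 / 7.0148 = 23.5

23.5


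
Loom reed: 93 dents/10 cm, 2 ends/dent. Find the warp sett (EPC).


Formula: EPC = (dents per 10 cm * ends per dent) / 10
Step 1: Total ends per 10 cm = 93 * 2 = 186
Step 2: EPC = 186 / 10 = 18.6 ends/cm

18.6 ends/cm


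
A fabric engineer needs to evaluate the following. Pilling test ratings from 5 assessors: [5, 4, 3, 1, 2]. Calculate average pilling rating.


Formula: Mean = sum / count
Sum = 5 + 4 + 3 + 1 + 2 = 15
Mean = 15 / 5 = 3.0

3.0


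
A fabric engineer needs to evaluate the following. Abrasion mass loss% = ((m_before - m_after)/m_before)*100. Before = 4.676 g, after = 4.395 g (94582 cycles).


Formula: Mass loss% = ((m_before - m_after) / m_before) * 100
Step 1: Mass loss = 4.676 - 4.395 = 0.281 g
Step 2: Ratio = 0.281 / 4.676 = 0.0600941
Step 3: Mass loss% = 0.0600941 * 100 = 6.00941% ≈ 6.01%

6.01%


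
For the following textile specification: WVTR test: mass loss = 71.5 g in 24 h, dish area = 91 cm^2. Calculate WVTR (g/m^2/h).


Formula: WVTR = mass_loss / (area * time)
Step 1: Convert area: 91 cm^2 = 0.0091 m^2
Step 2: WVTR = 71.5 g / (0.0091 m^2 * 24 h)
Step 3: WVTR = 71.5 / 0.2184 = 327.4 g/m^2/h

327.4 g/m^2/h


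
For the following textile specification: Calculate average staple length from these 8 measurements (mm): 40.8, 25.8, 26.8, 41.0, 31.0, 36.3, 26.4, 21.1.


Formula: Mean = sum of lengths / count
Sum = 40.8 + 25.8 + 26.8 + 41.0 + 31.0 + 36.3 + 26.4 + 21.1
Sum = 249.2 mm
Mean = 249.2 / 8 = 31.15 mm

31.15 mm


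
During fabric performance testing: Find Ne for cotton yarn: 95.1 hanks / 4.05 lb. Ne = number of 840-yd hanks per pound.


Formula: Ne = hanks / mass_lb
Substituting: Ne = 95.1 / 4.05
Ne = 23.5

23.5 Ne


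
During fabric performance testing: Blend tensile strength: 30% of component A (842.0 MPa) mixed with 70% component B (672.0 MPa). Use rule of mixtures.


Formula: Blend property = (fraction_A * property_A) + (fraction_B * property_B)
Step 1: Contribution A = 30/100 * 842.0 MPa = 252.6 MPa
Step 2: Contribution B = 70/100 * 672.0 MPa = 470.4 MPa
Step 3: Blend tensile strength = 252.6 + 470.4 = 723.0 MPa

723.0 MPa


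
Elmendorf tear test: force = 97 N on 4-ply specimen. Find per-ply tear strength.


Formula: Per-ply strength = Total force / Number of plies
Per-ply = 97 N / 4
Per-ply = 24.25 N

24.25 N


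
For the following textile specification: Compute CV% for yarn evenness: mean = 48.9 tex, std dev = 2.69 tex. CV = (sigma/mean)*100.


Formula: CV% = (standard deviation / mean) * 100
Step 1: Ratio = 2.69 / 48.9 = 0.05501
Step 2: CV% = 0.05501 * 100 = 5.501% ≈ 5.5%

5.5%


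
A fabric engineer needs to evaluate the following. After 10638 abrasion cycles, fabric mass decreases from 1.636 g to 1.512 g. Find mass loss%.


Formula: Mass loss% = ((m_before - m_after) / m_before) * 100
Step 1: Mass loss = 1.636 - 1.512 = 0.124 g
Step 2: Ratio = 0.124 / 1.636 = 0.0757946
Step 3: Mass loss% = 0.0757946 * 100 = 7.57946% ≈ 7.58%

7.58%


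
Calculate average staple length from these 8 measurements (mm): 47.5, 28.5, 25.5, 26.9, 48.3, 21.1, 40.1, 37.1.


Formula: Mean = sum of lengths / count
Sum = 47.5 + 28.5 + 25.5 + 26.9 + 48.3 + 21.1 + 40.1 + 37.1
Sum = 275.0 mm
Mean = 275.0 / 8 = 34.38 mm

34.38 mm


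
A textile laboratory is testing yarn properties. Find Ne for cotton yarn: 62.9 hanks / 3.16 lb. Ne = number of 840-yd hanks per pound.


Formula: Ne = hanks / mass_lb
Substituting: Ne = 62.9 / 3.16
Ne = 19.9

19.9 Ne


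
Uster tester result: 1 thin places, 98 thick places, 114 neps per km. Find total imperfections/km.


Formula: Total = thin places + thick places + neps
Total = 1 + 98 + 114
Total = 213 imperfections/km

213 imperfections/km


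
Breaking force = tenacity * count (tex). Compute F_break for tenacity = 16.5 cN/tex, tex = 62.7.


Formula: Breaking force = Tenacity * Linear density
F = 16.5 cN/tex * 62.7 tex
F = 1034.55 cN

1034.55 cN


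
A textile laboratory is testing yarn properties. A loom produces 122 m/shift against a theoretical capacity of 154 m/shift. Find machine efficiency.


Formula: Efficiency% = (Actual output / Theoretical output) * 100
Efficiency% = (122 / 154) * 100
Efficiency% = 0.792208 * 100 = 79.2208% ≈ 79.2%

79.2%


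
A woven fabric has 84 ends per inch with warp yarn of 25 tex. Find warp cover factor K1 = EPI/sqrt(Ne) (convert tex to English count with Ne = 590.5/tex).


Formula: K1 = EPI / sqrt(Ne), with Ne = 590.5 / tex_warp
Step 1: Ne = 590.5 / 25 = 23.62
Step 2: sqrt(Ne) = sqrt(23.62) = 4.86
Step 3: K1 = 84 / 4.86 = 17.3

17.3


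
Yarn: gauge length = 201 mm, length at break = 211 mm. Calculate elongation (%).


Formula: Elongation (%) = ((L_break - L0) / L0) * 100
Step 1: Extension = 211 - 201 = 10 mm
Step 2: Elongation = (10 / 201) * 100
Step 3: Elongation = 0.049751 * 100 = 4.9751% ≈ 5.0%

5.0%


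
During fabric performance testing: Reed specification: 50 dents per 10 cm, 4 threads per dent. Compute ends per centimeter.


Formula: EPC = (dents per 10 cm * ends per dent) / 10
Step 1: Total ends per 10 cm = 50 * 4 = 200
Step 2: EPC = 200 / 10 = 20.0 ends/cm

20.0 ends/cm


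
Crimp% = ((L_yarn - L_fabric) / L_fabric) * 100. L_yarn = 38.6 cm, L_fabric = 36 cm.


Formula: Crimp% = ((L_yarn - L_fabric) / L_fabric) * 100
Step 1: Extension = 38.6 - 36 = 2.6 cm
Step 2: Crimp% = (2.6 / 36) * 100
Step 3: Crimp% = 0.072222 * 100 = 7.2222% ≈ 7.2%

7.2%


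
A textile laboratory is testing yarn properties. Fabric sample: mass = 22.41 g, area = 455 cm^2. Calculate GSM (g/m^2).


Formula: GSM = mass_g / area_m2
Step 1: Convert area: 455 cm^2 = 455 / 10000 = 0.0455 m^2
Step 2: GSM = 22.41 g / 0.0455 m^2 = 492.5 g/m^2

492.5 g/m^2


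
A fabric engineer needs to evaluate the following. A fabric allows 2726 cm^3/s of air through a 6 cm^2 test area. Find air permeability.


Formula: Air Permeability = Airflow / Test Area
AP = 2726 cm^3/s / 6 cm^2
AP = 454.3 cm^3/s/cm^2

454.3 cm^3/s/cm^2


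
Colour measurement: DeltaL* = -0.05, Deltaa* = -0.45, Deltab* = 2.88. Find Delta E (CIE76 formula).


Formula: Delta E = sqrt(dL*^2 + da*^2 + db*^2)
Step 1: dL*^2 = (-0.05)^2 = 0.0025
Step 2: da*^2 = (-0.45)^2 = 0.2025
Step 3: db*^2 = 2.88^2 = 8.2944
Step 4: Sum = 0.0025 + 0.2025 + 8.2944 = 8.4994
Step 5: Delta E = sqrt(8.4994) = 2.92

2.92 Delta E


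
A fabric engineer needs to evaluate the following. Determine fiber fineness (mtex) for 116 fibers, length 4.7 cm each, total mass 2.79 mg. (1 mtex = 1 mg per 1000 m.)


Formula: fineness (mtex) = mass (mg) / total length (km) = (mass_mg / total_length_m) * 1000
Step 1: Convert fiber length: 4.7 cm = 0.047 m
Step 2: Total fiber length = 116 * 0.047 = 5.452 m
Step 3: Linear density = 2.79 mg / 5.452 m = 0.5117 mg/m
Step 4: fineness = 0.5117 * 1000 = 511.7 mtex

511.7 mtex


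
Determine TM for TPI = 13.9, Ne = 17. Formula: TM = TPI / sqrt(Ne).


Formula: TM = TPI / sqrt(Ne)
Step 1: sqrt(Ne) = sqrt(17) = 4.1231
Step 2: TM = 13.9 / 4.1231 = 3.37

3.37 TM


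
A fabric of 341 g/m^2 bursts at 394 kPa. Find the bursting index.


Formula: Bursting Index = Bursting Strength / Fabric GSM
BI = 394 kPa / 341 g/m^2
BI = 1.155 kPa/(g/m^2)

1.155 kPa/(g/m^2)


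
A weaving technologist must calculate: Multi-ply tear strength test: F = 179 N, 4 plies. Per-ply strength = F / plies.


Formula: Per-ply strength = Total force / Number of plies
Per-ply = 179 N / 4
Per-ply = 44.75 N

44.75 N


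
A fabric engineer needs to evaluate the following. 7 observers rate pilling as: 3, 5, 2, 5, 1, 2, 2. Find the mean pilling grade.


Formula: Mean = sum / count
Sum = 3 + 5 + 2 + 5 + 1 + 2 + 2 = 20
Mean = 20 / 7 = 2.9

2.9


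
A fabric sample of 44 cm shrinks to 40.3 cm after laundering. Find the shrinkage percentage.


Formula: Shrinkage% = ((L_before - L_after) / L_before) * 100
Step 1: Shrinkage = 44 - 40.3 = 3.7 cm
Step 2: Shrinkage% = (3.7 / 44) * 100
Step 3: Shrinkage% = 0.084091 * 100 = 8.4091% ≈ 8.4%

8.4%


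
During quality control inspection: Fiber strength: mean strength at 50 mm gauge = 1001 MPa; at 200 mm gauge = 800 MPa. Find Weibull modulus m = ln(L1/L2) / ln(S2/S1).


Formula: m = ln(L1/L2) / ln(S2/S1)
Step 1: ln(L1/L2) = ln(50/200) = -1.38629
Step 2: S2/S1 = 800/1001 = 0.7992
Step 3: ln(S2/S1) = ln(0.7992) = -0.22414
Step 4: m = -1.38629 / -0.22414 = 6.18

6.18 (Weibull m)


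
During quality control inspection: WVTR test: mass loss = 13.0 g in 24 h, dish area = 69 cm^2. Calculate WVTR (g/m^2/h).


Formula: WVTR = mass_loss / (area * time)
Step 1: Convert area: 69 cm^2 = 0.0069 m^2
Step 2: WVTR = 13.0 g / (0.0069 m^2 * 24 h)
Step 3: WVTR = 13.0 / 0.1656 = 78.5 g/m^2/h

78.5 g/m^2/h


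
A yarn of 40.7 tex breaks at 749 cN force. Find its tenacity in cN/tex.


Formula: Tenacity = Breaking force / Linear density
Tenacity = 749 cN / 40.7 tex
Tenacity = 18.40 cN/tex

18.40 cN/tex


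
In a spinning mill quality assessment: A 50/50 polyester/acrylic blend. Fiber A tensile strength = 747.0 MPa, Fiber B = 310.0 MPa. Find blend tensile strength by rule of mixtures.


Formula: Blend property = (fraction_A * property_A) + (fraction_B * property_B)
Step 1: Contribution A = 50/100 * 747.0 MPa = 373.5 MPa
Step 2: Contribution B = 50/100 * 310.0 MPa = 155.0 MPa
Step 3: Blend tensile strength = 373.5 + 155.0 = 528.5 MPa

528.5 MPa


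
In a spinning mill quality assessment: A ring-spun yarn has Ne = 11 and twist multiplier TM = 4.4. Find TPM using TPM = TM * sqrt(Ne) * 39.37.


Formula: TPM = TM * sqrt(Ne) * 39.37
Step 1: sqrt(Ne) = sqrt(11) = 3.3166
Step 2: TM * sqrt(Ne) = 4.4 * 3.3166 = 14.593
Step 3: TPM = 14.593 * 39.37 = 575 twists/m

575 twists/m


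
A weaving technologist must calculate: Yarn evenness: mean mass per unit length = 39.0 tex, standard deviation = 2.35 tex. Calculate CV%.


Formula: CV% = (standard deviation / mean) * 100
Step 1: Ratio = 2.35 / 39.0 = 0.060256
Step 2: CV% = 0.060256 * 100 = 6.0256% ≈ 6.0%

6.0%


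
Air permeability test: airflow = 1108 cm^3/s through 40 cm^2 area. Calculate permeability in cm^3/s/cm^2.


Formula: Air Permeability = Airflow / Test Area
AP = 1108 cm^3/s / 40 cm^2
AP = 27.7 cm^3/s/cm^2

27.7 cm^3/s/cm^2


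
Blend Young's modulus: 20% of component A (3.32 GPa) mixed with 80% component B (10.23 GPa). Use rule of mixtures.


Formula: Blend property = (fraction_A * property_A) + (fraction_B * property_B)
Step 1: Contribution A = 20/100 * 3.32 GPa = 0.664 GPa
Step 2: Contribution B = 80/100 * 10.23 GPa = 8.184 GPa
Step 3: Blend Young's modulus = 0.664 + 8.184 = 8.848 GPa

8.848 GPa


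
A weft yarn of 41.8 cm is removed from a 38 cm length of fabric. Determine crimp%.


Formula: Crimp% = ((L_yarn - L_fabric) / L_fabric) * 100
Step 1: Extension = 41.8 - 38 = 3.8 cm
Step 2: Crimp% = (3.8 / 38) * 100
Step 3: Crimp% = 0.1 * 100 = 10.0%

10.0%


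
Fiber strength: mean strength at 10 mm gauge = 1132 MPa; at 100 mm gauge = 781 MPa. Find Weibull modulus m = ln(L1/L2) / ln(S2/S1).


Formula: m = ln(L1/L2) / ln(S2/S1)
Step 1: ln(L1/L2) = ln(10/100) = -2.30259
Step 2: S2/S1 = 781/1132 = 0.68993
Step 3: ln(S2/S1) = ln(0.68993) = -0.37117
Step 4: m = -2.30259 / -0.37117 = 6.20

6.20 (Weibull m)


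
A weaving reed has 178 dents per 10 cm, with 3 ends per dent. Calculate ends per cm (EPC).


Formula: EPC = (dents per 10 cm * ends per dent) / 10
Step 1: Total ends per 10 cm = 178 * 3 = 534
Step 2: EPC = 534 / 10 = 53.4 ends/cm

53.4 ends/cm


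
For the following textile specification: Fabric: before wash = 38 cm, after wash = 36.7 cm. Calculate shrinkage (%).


Formula: Shrinkage% = ((L_before - L_after) / L_before) * 100
Step 1: Shrinkage = 38 - 36.7 = 1.3 cm
Step 2: Shrinkage% = (1.3 / 38) * 100
Step 3: Shrinkage% = 0.034211 * 100 = 3.4211% ≈ 3.4%

3.4%


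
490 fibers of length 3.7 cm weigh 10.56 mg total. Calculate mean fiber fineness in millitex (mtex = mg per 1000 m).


Formula: fineness (mtex) = mass (mg) / total length (km) = (mass_mg / total_length_m) * 1000
Step 1: Convert fiber length: 3.7 cm = 0.037 m
Step 2: Total fiber length = 490 * 0.037 = 18.13 m
Step 3: Linear density = 10.56 mg / 18.13 m = 0.5825 mg/m
Step 4: fineness = 0.5825 * 1000 = 582.5 mtex

582.5 mtex


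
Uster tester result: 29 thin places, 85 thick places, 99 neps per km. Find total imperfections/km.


Formula: Total = thin places + thick places + neps
Total = 29 + 85 + 99
Total = 213 imperfections/km

213 imperfections/km


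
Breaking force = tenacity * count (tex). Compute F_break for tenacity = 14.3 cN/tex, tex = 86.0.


Formula: Breaking force = Tenacity * Linear density
F = 14.3 cN/tex * 86.0 tex
F = 1229.80 cN

1229.80 cN


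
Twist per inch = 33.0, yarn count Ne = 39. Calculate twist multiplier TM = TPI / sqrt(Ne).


Formula: TM = TPI / sqrt(Ne)
Step 1: sqrt(Ne) = sqrt(39) = 6.245
Step 2: TM = 33.0 / 6.245 = 5.28

5.28 TM


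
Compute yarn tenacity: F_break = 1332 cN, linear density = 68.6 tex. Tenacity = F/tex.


Formula: Tenacity = Breaking force / Linear density
Tenacity = 1332 cN / 68.6 tex
Tenacity = 19.42 cN/tex

19.42 cN/tex


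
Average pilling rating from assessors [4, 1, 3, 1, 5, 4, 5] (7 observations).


Formula: Mean = sum / count
Sum = 4 + 1 + 3 + 1 + 5 + 4 + 5 = 23
Mean = 23 / 7 = 3.3

3.3


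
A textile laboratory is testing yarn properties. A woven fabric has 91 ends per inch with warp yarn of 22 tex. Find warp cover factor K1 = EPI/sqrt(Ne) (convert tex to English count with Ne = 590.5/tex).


Formula: K1 = EPI / sqrt(Ne), with Ne = 590.5 / tex_warp
Step 1: Ne = 590.5 / 22 = 26.841
Step 2: sqrt(Ne) = sqrt(26.841) = 5.1808
Step 3: K1 = 91 / 5.1808 = 17.6

17.6


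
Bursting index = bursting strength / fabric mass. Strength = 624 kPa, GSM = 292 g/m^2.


Formula: Bursting Index = Bursting Strength / Fabric GSM
BI = 624 kPa / 292 g/m^2
BI = 2.137 kPa/(g/m^2)

2.137 kPa/(g/m^2)


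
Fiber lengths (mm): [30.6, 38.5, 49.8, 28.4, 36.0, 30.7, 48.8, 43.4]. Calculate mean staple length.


Formula: Mean = sum of lengths / count
Sum = 30.6 + 38.5 + 49.8 + 28.4 + 36.0 + 30.7 + 48.8 + 43.4
Sum = 306.2 mm
Mean = 306.2 / 8 = 38.28 mm

38.28 mm


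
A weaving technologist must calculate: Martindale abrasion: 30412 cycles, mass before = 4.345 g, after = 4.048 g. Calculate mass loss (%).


Formula: Mass loss% = ((m_before - m_after) / m_before) * 100
Step 1: Mass loss = 4.345 - 4.048 = 0.297 g
Step 2: Ratio = 0.297 / 4.345 = 0.0683544
Step 3: Mass loss% = 0.0683544 * 100 = 6.83544% ≈ 6.84%

6.84%


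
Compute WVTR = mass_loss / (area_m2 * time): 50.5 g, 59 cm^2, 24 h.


Formula: WVTR = mass_loss / (area * time)
Step 1: Convert area: 59 cm^2 = 0.0059 m^2
Step 2: WVTR = 50.5 g / (0.0059 m^2 * 24 h)
Step 3: WVTR = 50.5 / 0.1416 = 356.6 g/m^2/h

356.6 g/m^2/h


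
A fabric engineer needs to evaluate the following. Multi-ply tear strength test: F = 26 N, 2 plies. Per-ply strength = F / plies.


Formula: Per-ply strength = Total force / Number of plies
Per-ply = 26 N / 2
Per-ply = 13 N

13 N


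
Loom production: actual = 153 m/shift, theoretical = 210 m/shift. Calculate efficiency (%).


Formula: Efficiency% = (Actual output / Theoretical output) * 100
Efficiency% = (153 / 210) * 100
Efficiency% = 0.728571 * 100 = 72.8571% ≈ 72.9%

72.9%


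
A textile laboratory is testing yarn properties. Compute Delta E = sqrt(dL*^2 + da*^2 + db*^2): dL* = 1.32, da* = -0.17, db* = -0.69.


Formula: Delta E = sqrt(dL*^2 + da*^2 + db*^2)
Step 1: dL*^2 = 1.32^2 = 1.7424
Step 2: da*^2 = (-0.17)^2 = 0.0289
Step 3: db*^2 = (-0.69)^2 = 0.4761
Step 4: Sum = 1.7424 + 0.0289 + 0.4761 = 2.2474
Step 5: Delta E = sqrt(2.2474) = 1.5

1.5 Delta E


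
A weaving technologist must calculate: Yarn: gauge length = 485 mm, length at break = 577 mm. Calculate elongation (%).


Formula: Elongation (%) = ((L_break - L0) / L0) * 100
Step 1: Extension = 577 - 485 = 92 mm
Step 2: Elongation = (92 / 485) * 100
Step 3: Elongation = 0.189691 * 100 = 18.9691% ≈ 19.0%

19.0%


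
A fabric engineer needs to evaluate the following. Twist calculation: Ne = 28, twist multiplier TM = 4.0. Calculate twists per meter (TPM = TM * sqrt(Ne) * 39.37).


Formula: TPM = TM * sqrt(Ne) * 39.37
Step 1: sqrt(Ne) = sqrt(28) = 5.2915
Step 2: TM * sqrt(Ne) = 4.0 * 5.2915 = 21.166
Step 3: TPM = 21.166 * 39.37 = 833 twists/m

833 twists/m


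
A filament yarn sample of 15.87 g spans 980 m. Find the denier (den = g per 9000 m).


Formula: den = (mass_g / length_m) * 9000
Substituting: den = (15.87 / 980) * 9000
Intermediate: 15.87 / 980 = 0.01619388 g/m
den = 0.01619388 * 9000 = 145.7 denier

145.7 denier


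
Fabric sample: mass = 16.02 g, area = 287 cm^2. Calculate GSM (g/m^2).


Formula: GSM = mass_g / area_m2
Step 1: Convert area: 287 cm^2 = 287 / 10000 = 0.0287 m^2
Step 2: GSM = 16.02 g / 0.0287 m^2 = 558.2 g/m^2

558.2 g/m^2


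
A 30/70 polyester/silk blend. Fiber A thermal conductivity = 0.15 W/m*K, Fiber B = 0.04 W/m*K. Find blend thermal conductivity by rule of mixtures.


Formula: Blend property = (fraction_A * property_A) + (fraction_B * property_B)
Step 1: Contribution A = 30/100 * 0.15 W/m*K = 0.045 W/m*K
Step 2: Contribution B = 70/100 * 0.04 W/m*K = 0.028 W/m*K
Step 3: Blend thermal conductivity = 0.045 + 0.028 = 0.073 W/m*K

0.073 W/m*K


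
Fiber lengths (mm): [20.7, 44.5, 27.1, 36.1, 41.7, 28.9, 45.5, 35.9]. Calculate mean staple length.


Formula: Mean = sum of lengths / count
Sum = 20.7 + 44.5 + 27.1 + 36.1 + 41.7 + 28.9 + 45.5 + 35.9
Sum = 280.4 mm
Mean = 280.4 / 8 = 35.05 mm

35.05 mm


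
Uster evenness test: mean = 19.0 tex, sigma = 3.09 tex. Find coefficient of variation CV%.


Formula: CV% = (standard deviation / mean) * 100
Step 1: Ratio = 3.09 / 19.0 = 0.162632
Step 2: CV% = 0.162632 * 100 = 16.2632% ≈ 16.3%

16.3%


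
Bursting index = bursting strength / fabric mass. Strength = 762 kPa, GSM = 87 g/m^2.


Formula: Bursting Index = Bursting Strength / Fabric GSM
BI = 762 kPa / 87 g/m^2
BI = 8.759 kPa/(g/m^2)

8.759 kPa/(g/m^2)


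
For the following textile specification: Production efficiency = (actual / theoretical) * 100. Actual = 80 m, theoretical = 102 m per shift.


Formula: Efficiency% = (Actual output / Theoretical output) * 100
Efficiency% = (80 / 102) * 100
Efficiency% = 0.784314 * 100 = 78.4314% ≈ 78.4%

78.4%


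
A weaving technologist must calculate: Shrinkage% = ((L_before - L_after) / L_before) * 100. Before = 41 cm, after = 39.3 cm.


Formula: Shrinkage% = ((L_before - L_after) / L_before) * 100
Step 1: Shrinkage = 41 - 39.3 = 1.7 cm
Step 2: Shrinkage% = (1.7 / 41) * 100
Step 3: Shrinkage% = 0.041463 * 100 = 4.1463% ≈ 4.1%

4.1%


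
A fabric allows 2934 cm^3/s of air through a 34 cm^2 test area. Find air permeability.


Formula: Air Permeability = Airflow / Test Area
AP = 2934 cm^3/s / 34 cm^2
AP = 86.3 cm^3/s/cm^2

86.3 cm^3/s/cm^2


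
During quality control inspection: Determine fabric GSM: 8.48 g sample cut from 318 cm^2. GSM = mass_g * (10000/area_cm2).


Formula: GSM = mass_g / area_m2
Step 1: Convert area: 318 cm^2 = 318 / 10000 = 0.0318 m^2
Step 2: GSM = 8.48 g / 0.0318 m^2 = 266.7 g/m^2

266.7 g/m^2


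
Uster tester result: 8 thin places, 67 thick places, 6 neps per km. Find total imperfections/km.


Formula: Total = thin places + thick places + neps
Total = 8 + 67 + 6
Total = 81 imperfections/km

81 imperfections/km


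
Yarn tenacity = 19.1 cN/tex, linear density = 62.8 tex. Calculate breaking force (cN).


Formula: Breaking force = Tenacity * Linear density
F = 19.1 cN/tex * 62.8 tex
F = 1199.48 cN

1199.48 cN


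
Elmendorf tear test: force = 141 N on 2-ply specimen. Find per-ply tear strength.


Formula: Per-ply strength = Total force / Number of plies
Per-ply = 141 N / 2
Per-ply = 70.5 N

70.5 N


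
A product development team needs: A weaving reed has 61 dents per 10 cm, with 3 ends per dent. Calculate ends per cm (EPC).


Formula: EPC = (dents per 10 cm * ends per dent) / 10
Step 1: Total ends per 10 cm = 61 * 3 = 183
Step 2: EPC = 183 / 10 = 18.3 ends/cm

18.3 ends/cm


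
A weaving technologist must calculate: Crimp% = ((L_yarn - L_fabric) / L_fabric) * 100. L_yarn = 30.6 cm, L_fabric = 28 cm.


Formula: Crimp% = ((L_yarn - L_fabric) / L_fabric) * 100
Step 1: Extension = 30.6 - 28 = 2.6 cm
Step 2: Crimp% = (2.6 / 28) * 100
Step 3: Crimp% = 0.092857 * 100 = 9.2857% ≈ 9.3%

9.3%


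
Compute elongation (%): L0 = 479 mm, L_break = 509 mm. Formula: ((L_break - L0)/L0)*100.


Formula: Elongation (%) = ((L_break - L0) / L0) * 100
Step 1: Extension = 509 - 479 = 30 mm
Step 2: Elongation = (30 / 479) * 100
Step 3: Elongation = 0.06263 * 100 = 6.263% ≈ 6.3%

6.3%


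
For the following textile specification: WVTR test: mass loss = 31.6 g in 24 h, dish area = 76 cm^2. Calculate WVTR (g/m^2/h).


Formula: WVTR = mass_loss / (area * time)
Step 1: Convert area: 76 cm^2 = 0.0076 m^2
Step 2: WVTR = 31.6 g / (0.0076 m^2 * 24 h)
Step 3: WVTR = 31.6 / 0.1824 = 173.2 g/m^2/h

173.2 g/m^2/h


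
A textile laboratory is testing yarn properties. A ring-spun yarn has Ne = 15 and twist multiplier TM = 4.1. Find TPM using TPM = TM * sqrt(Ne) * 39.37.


Formula: TPM = TM * sqrt(Ne) * 39.37
Step 1: sqrt(Ne) = sqrt(15) = 3.873
Step 2: TM * sqrt(Ne) = 4.1 * 3.873 = 15.8793
Step 3: TPM = 15.8793 * 39.37 = 625 twists/m

625 twists/m


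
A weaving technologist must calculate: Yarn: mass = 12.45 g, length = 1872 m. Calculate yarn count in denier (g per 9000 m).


Formula: den = (mass_g / length_m) * 9000
Substituting: den = (12.45 / 1872) * 9000
Intermediate: 12.45 / 1872 = 0.00665064 g/m
den = 0.00665064 * 9000 = 59.9 denier

59.9 denier


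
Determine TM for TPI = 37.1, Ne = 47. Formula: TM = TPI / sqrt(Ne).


Formula: TM = TPI / sqrt(Ne)
Step 1: sqrt(Ne) = sqrt(47) = 6.8557
Step 2: TM = 37.1 / 6.8557 = 5.41

5.41 TM


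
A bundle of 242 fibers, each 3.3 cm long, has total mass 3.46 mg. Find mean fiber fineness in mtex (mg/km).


Formula: fineness (mtex) = mass (mg) / total length (km) = (mass_mg / total_length_m) * 1000
Step 1: Convert fiber length: 3.3 cm = 0.033 m
Step 2: Total fiber length = 242 * 0.033 = 7.986 m
Step 3: Linear density = 3.46 mg / 7.986 m = 0.4333 mg/m
Step 4: fineness = 0.4333 * 1000 = 433.3 mtex

433.3 mtex


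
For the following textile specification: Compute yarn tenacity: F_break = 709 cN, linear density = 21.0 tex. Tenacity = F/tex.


Formula: Tenacity = Breaking force / Linear density
Tenacity = 709 cN / 21.0 tex
Tenacity = 33.76 cN/tex

33.76 cN/tex


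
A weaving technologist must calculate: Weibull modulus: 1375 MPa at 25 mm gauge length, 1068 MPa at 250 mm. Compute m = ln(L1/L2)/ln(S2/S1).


Formula: m = ln(L1/L2) / ln(S2/S1)
Step 1: ln(L1/L2) = ln(25/250) = -2.30259
Step 2: S2/S1 = 1068/1375 = 0.77673
Step 3: ln(S2/S1) = ln(0.77673) = -0.25266
Step 4: m = -2.30259 / -0.25266 = 9.11

9.11 (Weibull m)


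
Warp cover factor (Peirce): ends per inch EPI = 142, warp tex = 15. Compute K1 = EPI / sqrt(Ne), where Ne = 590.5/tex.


Formula: K1 = EPI / sqrt(Ne), with Ne = 590.5 / tex_warp
Step 1: Ne = 590.5 / 15 = 39.367
Step 2: sqrt(Ne) = sqrt(39.367) = 6.2743
Step 3: K1 = 142 / 6.2743 = 22.6

22.6


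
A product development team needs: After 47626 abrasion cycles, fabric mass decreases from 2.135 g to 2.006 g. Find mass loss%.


Formula: Mass loss% = ((m_before - m_after) / m_before) * 100
Step 1: Mass loss = 2.135 - 2.006 = 0.129 g
Step 2: Ratio = 0.129 / 2.135 = 0.0604215
Step 3: Mass loss% = 0.0604215 * 100 = 6.04215% ≈ 6.04%

6.04%


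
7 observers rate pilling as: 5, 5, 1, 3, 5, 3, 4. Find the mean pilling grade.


Formula: Mean = sum / count
Sum = 5 + 5 + 1 + 3 + 5 + 3 + 4 = 26
Mean = 26 / 7 = 3.7

3.7


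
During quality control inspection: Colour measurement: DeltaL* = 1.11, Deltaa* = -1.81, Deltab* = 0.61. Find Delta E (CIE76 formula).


Formula: Delta E = sqrt(dL*^2 + da*^2 + db*^2)
Step 1: dL*^2 = 1.11^2 = 1.2321
Step 2: da*^2 = (-1.81)^2 = 3.2761
Step 3: db*^2 = 0.61^2 = 0.3721
Step 4: Sum = 1.2321 + 3.2761 + 0.3721 = 4.8803
Step 5: Delta E = sqrt(4.8803) = 2.21

2.21 Delta E


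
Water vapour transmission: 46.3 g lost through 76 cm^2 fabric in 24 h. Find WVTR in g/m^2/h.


Formula: WVTR = mass_loss / (area * time)
Step 1: Convert area: 76 cm^2 = 0.0076 m^2
Step 2: WVTR = 46.3 g / (0.0076 m^2 * 24 h)
Step 3: WVTR = 46.3 / 0.1824 = 253.8 g/m^2/h

253.8 g/m^2/h


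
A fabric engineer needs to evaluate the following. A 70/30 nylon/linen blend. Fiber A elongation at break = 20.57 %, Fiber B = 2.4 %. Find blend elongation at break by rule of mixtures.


Formula: Blend property = (fraction_A * property_A) + (fraction_B * property_B)
Step 1: Contribution A = 70/100 * 20.57 % = 14.399 %
Step 2: Contribution B = 30/100 * 2.4 % = 0.72 %
Step 3: Blend elongation at break = 14.399 + 0.72 = 15.119 %

15.119 %


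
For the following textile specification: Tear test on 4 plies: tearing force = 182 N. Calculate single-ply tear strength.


Formula: Per-ply strength = Total force / Number of plies
Per-ply = 182 N / 4
Per-ply = 45.5 N

45.5 N


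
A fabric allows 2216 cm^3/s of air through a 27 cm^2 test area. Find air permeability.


Formula: Air Permeability = Airflow / Test Area
AP = 2216 cm^3/s / 27 cm^2
AP = 82.1 cm^3/s/cm^2

82.1 cm^3/s/cm^2


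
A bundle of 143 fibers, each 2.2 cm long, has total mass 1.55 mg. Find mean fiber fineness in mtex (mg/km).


Formula: fineness (mtex) = mass (mg) / total length (km) = (mass_mg / total_length_m) * 1000
Step 1: Convert fiber length: 2.2 cm = 0.022 m
Step 2: Total fiber length = 143 * 0.022 = 3.146 m
Step 3: Linear density = 1.55 mg / 3.146 m = 0.4927 mg/m
Step 4: fineness = 0.4927 * 1000 = 492.7 mtex

492.7 mtex


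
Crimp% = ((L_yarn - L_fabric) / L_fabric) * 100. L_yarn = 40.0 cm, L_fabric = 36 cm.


Formula: Crimp% = ((L_yarn - L_fabric) / L_fabric) * 100
Step 1: Extension = 40.0 - 36 = 4.0 cm
Step 2: Crimp% = (4.0 / 36) * 100
Step 3: Crimp% = 0.111111 * 100 = 11.1111% ≈ 11.1%

11.1%


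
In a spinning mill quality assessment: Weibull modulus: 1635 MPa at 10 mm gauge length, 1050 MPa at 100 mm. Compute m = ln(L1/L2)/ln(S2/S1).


Formula: m = ln(L1/L2) / ln(S2/S1)
Step 1: ln(L1/L2) = ln(10/100) = -2.30259
Step 2: S2/S1 = 1050/1635 = 0.6422
Step 3: ln(S2/S1) = ln(0.6422) = -0.44286
Step 4: m = -2.30259 / -0.44286 = 5.20

5.20 (Weibull m)


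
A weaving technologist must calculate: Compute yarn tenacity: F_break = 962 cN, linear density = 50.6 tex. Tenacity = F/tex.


Formula: Tenacity = Breaking force / Linear density
Tenacity = 962 cN / 50.6 tex
Tenacity = 19.01 cN/tex

19.01 cN/tex


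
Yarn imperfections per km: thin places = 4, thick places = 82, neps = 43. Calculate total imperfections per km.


Formula: Total = thin places + thick places + neps
Total = 4 + 82 + 43
Total = 129 imperfections/km

129 imperfections/km


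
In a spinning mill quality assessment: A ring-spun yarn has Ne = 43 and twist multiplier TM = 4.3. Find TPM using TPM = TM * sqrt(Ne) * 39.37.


Formula: TPM = TM * sqrt(Ne) * 39.37
Step 1: sqrt(Ne) = sqrt(43) = 6.5574
Step 2: TM * sqrt(Ne) = 4.3 * 6.5574 = 28.1968
Step 3: TPM = 28.1968 * 39.37 = 1110 twists/m

1110 twists/m


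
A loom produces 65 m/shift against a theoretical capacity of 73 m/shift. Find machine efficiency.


Formula: Efficiency% = (Actual output / Theoretical output) * 100
Efficiency% = (65 / 73) * 100
Efficiency% = 0.890411 * 100 = 89.0411% ≈ 89.0%

89.0%


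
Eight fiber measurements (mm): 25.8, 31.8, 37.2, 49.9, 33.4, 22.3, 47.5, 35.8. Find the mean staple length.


Formula: Mean = sum of lengths / count
Sum = 25.8 + 31.8 + 37.2 + 49.9 + 33.4 + 22.3 + 47.5 + 35.8
Sum = 283.7 mm
Mean = 283.7 / 8 = 35.46 mm

35.46 mm
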